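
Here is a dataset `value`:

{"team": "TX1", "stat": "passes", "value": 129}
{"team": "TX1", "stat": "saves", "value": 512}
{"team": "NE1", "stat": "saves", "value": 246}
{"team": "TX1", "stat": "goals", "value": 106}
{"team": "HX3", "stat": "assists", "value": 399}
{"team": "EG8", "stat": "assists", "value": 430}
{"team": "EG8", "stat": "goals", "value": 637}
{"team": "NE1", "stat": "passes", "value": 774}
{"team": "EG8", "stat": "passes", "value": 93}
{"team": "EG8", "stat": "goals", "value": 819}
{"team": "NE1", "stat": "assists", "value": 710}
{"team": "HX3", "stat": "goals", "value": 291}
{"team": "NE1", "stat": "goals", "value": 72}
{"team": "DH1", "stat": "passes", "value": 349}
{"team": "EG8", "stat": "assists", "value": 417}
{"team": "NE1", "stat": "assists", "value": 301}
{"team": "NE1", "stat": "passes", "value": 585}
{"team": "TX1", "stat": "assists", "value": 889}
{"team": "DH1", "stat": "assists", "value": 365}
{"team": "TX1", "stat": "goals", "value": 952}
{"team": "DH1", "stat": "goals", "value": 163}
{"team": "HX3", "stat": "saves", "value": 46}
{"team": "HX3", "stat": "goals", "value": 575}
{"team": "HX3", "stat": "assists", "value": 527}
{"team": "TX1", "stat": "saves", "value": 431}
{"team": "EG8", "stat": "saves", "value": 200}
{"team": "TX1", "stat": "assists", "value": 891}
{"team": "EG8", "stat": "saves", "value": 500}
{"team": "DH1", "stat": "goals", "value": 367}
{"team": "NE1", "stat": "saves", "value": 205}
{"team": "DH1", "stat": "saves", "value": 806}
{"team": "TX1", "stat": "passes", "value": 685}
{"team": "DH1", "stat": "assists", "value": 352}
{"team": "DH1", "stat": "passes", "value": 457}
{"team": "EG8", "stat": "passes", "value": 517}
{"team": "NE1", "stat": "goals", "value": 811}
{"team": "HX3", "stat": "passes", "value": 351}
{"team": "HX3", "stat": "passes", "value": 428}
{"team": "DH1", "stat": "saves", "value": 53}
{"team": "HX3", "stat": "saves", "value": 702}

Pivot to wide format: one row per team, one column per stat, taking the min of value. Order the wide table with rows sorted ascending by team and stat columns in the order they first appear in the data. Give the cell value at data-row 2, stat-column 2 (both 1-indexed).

200

With rows sorted ascending by team, row 2 is team=EG8. stat columns in first-appearance order: passes, saves, goals, assists; column 2 is saves.
Long rows with team=EG8, stat=saves: min(200, 500) = 200.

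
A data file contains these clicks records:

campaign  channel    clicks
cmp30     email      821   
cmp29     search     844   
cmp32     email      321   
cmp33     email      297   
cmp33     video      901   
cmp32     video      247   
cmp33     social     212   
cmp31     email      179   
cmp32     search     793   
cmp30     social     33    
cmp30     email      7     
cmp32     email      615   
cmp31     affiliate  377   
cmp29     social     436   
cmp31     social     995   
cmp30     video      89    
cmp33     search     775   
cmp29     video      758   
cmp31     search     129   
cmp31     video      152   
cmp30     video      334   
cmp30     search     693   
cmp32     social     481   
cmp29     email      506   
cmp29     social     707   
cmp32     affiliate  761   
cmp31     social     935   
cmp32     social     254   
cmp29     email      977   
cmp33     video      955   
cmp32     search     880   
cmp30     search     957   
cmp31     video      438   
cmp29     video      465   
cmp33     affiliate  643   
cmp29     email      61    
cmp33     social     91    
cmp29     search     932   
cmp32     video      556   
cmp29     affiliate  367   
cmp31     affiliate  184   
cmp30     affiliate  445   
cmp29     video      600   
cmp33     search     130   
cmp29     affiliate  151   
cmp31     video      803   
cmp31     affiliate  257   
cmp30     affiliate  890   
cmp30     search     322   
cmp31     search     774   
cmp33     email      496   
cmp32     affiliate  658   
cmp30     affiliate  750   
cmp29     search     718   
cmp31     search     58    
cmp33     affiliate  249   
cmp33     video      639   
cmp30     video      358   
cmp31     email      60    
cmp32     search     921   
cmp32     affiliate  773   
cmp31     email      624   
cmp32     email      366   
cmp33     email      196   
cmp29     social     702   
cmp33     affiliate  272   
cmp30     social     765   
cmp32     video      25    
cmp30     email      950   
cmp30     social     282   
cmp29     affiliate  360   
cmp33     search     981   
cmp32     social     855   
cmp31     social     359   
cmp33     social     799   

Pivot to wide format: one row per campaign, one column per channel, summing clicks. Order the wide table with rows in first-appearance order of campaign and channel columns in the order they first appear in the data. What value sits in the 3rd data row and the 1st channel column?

With rows in first-appearance order of campaign, row 3 is campaign=cmp32. channel columns in first-appearance order: email, search, video, social, affiliate; column 1 is email.
Long rows with campaign=cmp32, channel=email: 321 + 615 + 366 = 1302.

1302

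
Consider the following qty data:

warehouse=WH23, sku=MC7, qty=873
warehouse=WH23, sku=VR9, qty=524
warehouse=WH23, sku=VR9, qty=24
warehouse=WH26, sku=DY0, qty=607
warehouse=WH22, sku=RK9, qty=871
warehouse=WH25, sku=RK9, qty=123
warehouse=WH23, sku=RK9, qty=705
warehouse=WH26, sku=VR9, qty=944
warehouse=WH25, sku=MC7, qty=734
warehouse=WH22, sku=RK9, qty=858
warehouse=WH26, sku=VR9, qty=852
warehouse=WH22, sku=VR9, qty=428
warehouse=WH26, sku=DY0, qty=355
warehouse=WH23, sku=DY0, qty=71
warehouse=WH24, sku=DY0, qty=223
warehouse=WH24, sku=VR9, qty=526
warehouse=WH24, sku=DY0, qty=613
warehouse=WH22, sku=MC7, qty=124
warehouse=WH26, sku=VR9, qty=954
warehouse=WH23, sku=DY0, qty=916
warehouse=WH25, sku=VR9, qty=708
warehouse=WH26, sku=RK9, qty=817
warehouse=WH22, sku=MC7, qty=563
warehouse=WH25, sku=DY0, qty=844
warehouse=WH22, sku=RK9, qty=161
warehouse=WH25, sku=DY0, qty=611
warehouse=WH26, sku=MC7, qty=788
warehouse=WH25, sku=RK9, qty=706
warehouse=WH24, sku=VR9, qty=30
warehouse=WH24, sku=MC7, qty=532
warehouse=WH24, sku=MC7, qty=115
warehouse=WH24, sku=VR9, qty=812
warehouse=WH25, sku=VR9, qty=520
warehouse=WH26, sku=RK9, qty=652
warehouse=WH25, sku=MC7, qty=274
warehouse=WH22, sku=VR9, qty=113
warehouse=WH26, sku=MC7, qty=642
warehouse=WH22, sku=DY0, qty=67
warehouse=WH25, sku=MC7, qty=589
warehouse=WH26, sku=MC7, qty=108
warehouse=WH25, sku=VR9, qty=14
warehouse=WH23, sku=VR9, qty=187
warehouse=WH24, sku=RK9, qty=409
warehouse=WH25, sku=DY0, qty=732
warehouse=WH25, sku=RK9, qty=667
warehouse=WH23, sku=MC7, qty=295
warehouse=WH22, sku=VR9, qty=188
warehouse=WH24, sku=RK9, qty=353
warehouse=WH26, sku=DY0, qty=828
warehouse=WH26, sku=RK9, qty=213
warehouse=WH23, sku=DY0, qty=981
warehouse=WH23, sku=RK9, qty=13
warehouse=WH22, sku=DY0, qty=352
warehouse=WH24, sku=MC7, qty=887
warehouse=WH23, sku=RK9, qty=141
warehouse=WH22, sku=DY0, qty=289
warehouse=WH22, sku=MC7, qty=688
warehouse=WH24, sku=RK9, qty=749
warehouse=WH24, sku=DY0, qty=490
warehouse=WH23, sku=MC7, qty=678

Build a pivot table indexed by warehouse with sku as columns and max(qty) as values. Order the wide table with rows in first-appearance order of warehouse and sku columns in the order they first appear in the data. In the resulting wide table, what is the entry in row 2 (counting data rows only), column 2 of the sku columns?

954

With rows in first-appearance order of warehouse, row 2 is warehouse=WH26. sku columns in first-appearance order: MC7, VR9, DY0, RK9; column 2 is VR9.
Long rows with warehouse=WH26, sku=VR9: max(944, 852, 954) = 954.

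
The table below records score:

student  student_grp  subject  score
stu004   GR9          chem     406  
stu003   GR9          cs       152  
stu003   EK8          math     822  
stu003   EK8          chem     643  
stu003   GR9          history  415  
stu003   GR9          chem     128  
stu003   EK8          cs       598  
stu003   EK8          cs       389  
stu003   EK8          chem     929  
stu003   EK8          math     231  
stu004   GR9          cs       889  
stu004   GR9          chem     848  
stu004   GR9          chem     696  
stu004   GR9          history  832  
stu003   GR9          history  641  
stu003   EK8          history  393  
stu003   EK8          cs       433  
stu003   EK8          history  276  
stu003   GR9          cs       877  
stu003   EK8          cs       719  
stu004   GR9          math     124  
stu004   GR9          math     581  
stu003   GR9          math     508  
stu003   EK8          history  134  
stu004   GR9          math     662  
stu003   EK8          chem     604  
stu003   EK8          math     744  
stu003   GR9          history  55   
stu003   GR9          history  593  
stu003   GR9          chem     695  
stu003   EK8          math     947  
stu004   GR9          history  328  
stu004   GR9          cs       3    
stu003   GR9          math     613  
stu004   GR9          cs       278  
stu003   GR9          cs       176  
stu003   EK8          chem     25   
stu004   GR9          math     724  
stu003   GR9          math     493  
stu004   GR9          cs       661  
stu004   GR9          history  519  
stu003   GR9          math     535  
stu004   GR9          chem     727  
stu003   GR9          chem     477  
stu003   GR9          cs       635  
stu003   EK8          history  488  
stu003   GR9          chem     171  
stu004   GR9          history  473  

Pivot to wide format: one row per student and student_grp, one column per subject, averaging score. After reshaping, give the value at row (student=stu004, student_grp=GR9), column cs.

Rows with student=stu004, student_grp=GR9 and subject=cs: score values are 889, 3, 278, 661.
(889 + 3 + 278 + 661) / 4 = 457.75.

457.75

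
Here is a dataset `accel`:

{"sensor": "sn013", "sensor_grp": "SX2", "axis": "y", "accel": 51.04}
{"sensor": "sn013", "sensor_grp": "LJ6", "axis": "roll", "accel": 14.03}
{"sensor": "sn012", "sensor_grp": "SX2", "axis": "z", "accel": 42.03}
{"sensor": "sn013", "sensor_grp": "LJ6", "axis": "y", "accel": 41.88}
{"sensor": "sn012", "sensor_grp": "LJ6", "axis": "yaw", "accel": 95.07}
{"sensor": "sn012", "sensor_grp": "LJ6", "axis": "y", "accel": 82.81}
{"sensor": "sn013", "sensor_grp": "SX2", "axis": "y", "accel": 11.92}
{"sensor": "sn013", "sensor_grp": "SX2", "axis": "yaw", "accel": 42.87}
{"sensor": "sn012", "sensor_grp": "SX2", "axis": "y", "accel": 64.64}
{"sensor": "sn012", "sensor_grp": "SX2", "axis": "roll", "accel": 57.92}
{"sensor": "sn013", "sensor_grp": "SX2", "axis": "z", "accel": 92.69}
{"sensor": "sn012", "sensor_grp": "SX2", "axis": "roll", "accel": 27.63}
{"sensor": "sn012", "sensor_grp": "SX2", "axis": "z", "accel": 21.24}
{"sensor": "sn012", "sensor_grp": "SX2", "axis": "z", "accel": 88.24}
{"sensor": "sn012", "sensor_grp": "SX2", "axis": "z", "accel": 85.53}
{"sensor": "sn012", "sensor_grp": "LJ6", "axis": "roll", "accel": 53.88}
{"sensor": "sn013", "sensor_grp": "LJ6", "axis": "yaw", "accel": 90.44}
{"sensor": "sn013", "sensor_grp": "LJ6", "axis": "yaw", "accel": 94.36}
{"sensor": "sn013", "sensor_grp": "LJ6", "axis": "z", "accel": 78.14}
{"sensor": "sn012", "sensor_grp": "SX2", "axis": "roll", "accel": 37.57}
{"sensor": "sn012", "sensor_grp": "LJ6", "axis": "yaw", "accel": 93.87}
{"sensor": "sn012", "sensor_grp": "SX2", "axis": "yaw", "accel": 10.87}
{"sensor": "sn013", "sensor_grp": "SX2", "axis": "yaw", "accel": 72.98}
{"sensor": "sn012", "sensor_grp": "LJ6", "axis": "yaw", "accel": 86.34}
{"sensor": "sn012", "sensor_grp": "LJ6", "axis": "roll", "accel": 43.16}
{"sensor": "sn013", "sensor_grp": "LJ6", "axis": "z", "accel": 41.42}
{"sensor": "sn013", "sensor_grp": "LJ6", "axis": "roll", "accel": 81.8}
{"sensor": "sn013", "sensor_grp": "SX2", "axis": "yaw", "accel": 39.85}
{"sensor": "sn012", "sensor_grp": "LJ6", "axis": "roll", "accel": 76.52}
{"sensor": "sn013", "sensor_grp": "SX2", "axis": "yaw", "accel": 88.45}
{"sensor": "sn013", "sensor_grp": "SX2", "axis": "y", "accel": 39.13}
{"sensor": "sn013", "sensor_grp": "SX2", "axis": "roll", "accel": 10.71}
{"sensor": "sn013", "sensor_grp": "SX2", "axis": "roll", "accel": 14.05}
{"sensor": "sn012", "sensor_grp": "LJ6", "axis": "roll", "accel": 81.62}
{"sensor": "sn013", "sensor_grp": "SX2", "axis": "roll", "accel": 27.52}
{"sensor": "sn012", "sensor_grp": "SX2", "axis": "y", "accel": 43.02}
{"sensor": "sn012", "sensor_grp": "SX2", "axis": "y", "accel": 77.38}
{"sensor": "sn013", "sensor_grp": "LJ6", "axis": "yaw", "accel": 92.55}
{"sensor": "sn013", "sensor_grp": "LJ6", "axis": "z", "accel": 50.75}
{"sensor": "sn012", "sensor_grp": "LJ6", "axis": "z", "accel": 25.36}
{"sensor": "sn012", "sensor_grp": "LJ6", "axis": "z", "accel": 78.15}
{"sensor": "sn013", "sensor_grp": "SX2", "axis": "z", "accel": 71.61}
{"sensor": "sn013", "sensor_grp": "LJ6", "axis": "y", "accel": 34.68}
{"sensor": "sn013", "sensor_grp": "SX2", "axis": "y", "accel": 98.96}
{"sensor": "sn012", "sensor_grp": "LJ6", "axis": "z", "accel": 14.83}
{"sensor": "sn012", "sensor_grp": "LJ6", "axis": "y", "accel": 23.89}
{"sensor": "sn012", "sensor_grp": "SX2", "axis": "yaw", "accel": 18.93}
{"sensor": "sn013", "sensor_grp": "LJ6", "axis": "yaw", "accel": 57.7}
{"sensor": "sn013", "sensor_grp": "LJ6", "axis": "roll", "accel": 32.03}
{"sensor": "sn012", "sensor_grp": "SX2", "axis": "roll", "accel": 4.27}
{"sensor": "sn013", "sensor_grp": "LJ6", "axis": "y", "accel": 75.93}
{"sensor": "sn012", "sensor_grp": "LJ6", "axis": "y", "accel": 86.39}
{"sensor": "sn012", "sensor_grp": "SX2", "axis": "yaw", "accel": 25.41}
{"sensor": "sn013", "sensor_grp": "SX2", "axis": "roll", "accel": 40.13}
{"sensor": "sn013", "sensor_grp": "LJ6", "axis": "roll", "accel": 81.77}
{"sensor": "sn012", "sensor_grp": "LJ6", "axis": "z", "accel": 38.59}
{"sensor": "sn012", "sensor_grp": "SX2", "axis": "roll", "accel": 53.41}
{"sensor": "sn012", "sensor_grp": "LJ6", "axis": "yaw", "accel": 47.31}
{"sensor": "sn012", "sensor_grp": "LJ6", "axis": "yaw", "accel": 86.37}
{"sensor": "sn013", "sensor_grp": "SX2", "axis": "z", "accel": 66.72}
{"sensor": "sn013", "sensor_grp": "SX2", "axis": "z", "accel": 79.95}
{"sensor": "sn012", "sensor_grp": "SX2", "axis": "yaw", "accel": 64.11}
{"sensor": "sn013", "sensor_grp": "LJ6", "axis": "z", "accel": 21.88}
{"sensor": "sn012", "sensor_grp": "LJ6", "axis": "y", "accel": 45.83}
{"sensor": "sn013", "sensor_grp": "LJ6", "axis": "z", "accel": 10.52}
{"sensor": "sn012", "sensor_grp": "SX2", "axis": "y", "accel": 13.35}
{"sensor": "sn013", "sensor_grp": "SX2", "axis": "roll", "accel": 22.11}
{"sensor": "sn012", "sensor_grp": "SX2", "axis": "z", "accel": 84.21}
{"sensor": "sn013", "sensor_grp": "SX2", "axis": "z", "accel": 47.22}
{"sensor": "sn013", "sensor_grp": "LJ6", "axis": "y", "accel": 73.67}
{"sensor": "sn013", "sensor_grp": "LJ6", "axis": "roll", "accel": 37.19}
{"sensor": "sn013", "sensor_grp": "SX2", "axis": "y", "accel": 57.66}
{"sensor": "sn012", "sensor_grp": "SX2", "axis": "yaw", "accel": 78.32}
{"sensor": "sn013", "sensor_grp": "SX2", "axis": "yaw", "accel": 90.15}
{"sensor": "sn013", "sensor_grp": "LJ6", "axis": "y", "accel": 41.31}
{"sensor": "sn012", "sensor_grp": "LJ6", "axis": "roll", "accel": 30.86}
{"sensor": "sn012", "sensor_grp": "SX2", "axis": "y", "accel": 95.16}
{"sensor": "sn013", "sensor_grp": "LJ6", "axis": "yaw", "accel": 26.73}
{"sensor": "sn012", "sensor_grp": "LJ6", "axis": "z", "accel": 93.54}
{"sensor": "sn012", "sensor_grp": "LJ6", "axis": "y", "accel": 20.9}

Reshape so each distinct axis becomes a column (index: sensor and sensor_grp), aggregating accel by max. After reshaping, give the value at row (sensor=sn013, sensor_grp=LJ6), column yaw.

94.36

Rows with sensor=sn013, sensor_grp=LJ6 and axis=yaw: accel values are 90.44, 94.36, 92.55, 57.7, 26.73.
max(90.44, 94.36, 92.55, 57.7, 26.73) = 94.36.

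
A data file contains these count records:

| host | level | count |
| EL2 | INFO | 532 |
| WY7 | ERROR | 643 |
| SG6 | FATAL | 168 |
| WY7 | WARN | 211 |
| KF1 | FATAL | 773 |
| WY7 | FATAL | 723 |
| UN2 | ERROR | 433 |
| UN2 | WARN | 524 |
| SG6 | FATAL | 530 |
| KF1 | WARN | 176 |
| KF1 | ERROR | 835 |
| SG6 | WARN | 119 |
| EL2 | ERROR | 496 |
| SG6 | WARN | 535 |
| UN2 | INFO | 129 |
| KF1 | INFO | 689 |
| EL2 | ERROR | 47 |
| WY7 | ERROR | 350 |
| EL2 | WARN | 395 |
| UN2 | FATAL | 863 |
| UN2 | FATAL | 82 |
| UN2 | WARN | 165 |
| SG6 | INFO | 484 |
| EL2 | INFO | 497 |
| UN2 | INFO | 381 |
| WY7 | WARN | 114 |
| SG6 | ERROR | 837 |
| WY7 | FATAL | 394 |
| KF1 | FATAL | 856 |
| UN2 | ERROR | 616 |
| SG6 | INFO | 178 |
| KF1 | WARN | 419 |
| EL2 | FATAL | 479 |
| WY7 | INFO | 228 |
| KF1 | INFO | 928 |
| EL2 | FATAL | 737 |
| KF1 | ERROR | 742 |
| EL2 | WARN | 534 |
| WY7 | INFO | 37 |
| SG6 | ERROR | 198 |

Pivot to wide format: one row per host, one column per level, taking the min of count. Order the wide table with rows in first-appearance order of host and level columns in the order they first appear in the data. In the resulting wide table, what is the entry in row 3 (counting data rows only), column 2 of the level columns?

With rows in first-appearance order of host, row 3 is host=SG6. level columns in first-appearance order: INFO, ERROR, FATAL, WARN; column 2 is ERROR.
Long rows with host=SG6, level=ERROR: min(837, 198) = 198.

198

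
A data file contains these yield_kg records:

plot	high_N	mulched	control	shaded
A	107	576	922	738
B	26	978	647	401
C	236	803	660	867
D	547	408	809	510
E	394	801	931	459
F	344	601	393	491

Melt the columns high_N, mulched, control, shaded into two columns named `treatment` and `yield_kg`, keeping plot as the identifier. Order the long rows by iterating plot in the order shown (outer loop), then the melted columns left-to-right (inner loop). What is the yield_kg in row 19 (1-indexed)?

931

24 rows total (6 × 4). Row 19: index ⌊(19-1)/4⌋ = 4 into plot → E; (19-1) mod 4 = 2 into the melted columns → control.
So row 19 is (E, control, 931); yield_kg = 931.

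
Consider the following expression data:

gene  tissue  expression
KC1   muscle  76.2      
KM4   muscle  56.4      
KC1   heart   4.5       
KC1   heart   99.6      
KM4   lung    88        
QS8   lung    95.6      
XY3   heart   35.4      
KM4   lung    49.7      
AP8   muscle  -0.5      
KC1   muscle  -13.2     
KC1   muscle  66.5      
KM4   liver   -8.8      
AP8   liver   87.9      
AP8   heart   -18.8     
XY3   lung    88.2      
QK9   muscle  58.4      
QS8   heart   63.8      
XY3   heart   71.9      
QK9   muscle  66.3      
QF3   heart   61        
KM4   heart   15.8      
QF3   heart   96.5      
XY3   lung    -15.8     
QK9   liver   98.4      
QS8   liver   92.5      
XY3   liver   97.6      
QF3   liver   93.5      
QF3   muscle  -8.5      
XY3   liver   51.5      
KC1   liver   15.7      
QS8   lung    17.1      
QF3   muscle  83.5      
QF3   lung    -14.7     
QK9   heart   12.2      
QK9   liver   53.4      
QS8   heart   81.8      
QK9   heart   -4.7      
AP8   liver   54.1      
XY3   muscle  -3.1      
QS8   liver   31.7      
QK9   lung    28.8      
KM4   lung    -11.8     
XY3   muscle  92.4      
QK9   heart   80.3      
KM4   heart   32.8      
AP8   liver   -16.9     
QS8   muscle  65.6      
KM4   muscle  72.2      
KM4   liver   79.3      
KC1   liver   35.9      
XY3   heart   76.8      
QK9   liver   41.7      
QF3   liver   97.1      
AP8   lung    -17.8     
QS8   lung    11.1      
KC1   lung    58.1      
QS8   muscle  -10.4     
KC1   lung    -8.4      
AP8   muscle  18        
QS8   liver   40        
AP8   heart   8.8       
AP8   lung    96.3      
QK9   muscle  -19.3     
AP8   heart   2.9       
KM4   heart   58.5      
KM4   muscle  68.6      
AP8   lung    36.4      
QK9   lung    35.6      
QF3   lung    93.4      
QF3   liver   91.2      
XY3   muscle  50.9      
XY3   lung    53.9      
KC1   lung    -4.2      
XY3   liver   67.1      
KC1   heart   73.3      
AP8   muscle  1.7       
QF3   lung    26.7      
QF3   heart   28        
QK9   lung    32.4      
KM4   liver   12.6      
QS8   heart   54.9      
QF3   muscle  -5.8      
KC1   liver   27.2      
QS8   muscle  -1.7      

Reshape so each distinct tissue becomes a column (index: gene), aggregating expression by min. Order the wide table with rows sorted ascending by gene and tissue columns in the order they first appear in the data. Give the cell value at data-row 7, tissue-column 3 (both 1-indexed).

-15.8

With rows sorted ascending by gene, row 7 is gene=XY3. tissue columns in first-appearance order: muscle, heart, lung, liver; column 3 is lung.
Long rows with gene=XY3, tissue=lung: min(88.2, -15.8, 53.9) = -15.8.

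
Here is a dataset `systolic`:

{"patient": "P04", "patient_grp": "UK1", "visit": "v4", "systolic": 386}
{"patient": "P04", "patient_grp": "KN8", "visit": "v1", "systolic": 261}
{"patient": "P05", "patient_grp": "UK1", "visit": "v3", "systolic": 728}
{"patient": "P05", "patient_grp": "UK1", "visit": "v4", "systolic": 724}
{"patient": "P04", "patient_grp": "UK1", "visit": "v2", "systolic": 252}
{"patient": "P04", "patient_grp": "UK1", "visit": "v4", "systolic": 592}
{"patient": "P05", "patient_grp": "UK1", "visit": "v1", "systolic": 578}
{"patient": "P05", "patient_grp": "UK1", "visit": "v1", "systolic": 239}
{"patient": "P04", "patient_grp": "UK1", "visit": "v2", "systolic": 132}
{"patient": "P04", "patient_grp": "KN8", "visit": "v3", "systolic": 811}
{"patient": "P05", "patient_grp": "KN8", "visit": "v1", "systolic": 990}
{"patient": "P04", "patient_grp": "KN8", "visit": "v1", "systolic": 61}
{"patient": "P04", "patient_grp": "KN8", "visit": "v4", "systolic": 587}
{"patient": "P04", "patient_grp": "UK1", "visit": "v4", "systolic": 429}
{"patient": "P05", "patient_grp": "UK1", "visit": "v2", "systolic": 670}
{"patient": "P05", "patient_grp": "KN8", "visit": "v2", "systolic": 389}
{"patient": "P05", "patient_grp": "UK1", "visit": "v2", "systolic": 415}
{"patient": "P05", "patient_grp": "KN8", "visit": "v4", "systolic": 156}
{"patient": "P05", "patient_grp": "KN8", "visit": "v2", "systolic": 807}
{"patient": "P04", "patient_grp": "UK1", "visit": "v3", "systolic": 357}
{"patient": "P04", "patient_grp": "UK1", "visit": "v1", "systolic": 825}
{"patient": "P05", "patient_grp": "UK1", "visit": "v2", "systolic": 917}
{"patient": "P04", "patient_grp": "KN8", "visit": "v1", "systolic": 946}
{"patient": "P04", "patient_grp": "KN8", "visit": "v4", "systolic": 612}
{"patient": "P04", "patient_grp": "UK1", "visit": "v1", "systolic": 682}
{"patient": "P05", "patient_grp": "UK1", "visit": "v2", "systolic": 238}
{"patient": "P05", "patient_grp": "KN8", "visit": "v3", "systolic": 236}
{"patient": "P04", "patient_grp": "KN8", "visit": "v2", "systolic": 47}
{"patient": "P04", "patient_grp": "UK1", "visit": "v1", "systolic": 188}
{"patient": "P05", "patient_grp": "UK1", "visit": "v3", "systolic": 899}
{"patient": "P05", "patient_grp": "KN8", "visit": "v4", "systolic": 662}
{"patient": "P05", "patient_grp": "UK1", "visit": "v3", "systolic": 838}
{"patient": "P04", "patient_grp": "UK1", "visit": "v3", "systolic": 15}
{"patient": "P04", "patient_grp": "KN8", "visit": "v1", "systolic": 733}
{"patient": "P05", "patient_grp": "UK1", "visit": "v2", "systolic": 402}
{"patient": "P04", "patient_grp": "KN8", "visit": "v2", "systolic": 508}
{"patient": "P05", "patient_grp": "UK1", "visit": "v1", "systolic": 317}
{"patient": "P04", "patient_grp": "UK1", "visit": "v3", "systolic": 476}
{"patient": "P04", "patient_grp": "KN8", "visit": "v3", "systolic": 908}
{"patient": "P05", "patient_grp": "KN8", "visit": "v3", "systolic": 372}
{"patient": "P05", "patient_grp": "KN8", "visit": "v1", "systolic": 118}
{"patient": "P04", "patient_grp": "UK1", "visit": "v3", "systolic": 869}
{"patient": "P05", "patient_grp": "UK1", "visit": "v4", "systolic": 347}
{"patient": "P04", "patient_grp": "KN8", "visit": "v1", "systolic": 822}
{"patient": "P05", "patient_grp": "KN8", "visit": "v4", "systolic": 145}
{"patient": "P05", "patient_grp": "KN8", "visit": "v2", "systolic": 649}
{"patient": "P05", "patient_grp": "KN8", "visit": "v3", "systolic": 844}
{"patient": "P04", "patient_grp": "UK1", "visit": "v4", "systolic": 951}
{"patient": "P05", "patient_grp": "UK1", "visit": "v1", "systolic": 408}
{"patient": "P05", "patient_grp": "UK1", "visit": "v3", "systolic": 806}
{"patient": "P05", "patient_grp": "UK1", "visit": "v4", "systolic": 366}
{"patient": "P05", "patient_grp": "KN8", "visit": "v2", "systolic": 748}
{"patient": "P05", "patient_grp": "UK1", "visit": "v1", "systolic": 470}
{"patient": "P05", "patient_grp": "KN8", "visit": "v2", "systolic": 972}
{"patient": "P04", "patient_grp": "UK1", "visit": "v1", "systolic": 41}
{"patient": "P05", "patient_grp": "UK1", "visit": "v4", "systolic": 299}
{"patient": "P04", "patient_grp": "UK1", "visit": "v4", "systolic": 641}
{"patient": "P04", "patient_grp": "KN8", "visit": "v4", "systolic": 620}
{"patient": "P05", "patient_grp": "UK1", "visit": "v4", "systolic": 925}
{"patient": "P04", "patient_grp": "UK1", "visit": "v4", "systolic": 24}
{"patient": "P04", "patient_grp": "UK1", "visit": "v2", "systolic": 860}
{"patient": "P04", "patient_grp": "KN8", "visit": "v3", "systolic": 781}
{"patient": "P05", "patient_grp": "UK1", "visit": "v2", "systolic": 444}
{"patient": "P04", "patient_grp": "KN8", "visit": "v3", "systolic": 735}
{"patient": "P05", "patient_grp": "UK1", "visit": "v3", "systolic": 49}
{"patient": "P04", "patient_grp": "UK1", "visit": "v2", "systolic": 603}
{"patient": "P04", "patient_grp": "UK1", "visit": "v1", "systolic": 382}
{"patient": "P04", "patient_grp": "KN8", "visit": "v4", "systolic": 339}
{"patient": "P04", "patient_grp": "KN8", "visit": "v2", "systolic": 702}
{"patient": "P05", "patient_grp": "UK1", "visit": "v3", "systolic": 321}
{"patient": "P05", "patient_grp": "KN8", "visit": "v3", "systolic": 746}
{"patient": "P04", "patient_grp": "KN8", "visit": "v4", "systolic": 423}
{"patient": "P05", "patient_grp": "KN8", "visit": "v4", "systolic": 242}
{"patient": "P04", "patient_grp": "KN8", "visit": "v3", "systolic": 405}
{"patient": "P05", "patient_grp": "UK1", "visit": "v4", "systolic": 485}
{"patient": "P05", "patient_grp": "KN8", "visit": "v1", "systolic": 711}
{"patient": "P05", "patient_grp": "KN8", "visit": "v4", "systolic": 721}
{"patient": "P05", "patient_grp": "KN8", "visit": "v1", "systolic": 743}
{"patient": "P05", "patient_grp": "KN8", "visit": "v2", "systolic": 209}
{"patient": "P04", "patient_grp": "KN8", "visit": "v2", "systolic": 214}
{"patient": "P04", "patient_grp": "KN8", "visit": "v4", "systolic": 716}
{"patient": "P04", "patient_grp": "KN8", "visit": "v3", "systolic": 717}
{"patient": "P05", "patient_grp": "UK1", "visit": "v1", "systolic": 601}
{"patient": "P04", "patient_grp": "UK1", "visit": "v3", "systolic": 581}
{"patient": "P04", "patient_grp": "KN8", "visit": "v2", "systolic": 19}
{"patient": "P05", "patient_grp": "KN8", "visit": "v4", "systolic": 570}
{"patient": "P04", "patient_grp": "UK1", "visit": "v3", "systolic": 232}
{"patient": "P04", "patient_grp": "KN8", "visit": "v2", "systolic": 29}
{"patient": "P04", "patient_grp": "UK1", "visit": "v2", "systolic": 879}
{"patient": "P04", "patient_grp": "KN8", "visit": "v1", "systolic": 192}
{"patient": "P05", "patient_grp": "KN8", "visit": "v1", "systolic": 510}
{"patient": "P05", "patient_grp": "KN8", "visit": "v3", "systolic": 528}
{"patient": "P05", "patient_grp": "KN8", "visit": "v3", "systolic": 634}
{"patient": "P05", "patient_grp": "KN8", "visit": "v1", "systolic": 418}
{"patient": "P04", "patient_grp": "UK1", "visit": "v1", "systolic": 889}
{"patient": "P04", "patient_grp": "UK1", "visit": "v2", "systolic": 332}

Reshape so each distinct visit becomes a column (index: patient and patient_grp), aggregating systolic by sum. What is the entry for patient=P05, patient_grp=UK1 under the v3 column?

3641

Rows with patient=P05, patient_grp=UK1 and visit=v3: systolic values are 728, 899, 838, 806, 49, 321.
728 + 899 + 838 + 806 + 49 + 321 = 3641.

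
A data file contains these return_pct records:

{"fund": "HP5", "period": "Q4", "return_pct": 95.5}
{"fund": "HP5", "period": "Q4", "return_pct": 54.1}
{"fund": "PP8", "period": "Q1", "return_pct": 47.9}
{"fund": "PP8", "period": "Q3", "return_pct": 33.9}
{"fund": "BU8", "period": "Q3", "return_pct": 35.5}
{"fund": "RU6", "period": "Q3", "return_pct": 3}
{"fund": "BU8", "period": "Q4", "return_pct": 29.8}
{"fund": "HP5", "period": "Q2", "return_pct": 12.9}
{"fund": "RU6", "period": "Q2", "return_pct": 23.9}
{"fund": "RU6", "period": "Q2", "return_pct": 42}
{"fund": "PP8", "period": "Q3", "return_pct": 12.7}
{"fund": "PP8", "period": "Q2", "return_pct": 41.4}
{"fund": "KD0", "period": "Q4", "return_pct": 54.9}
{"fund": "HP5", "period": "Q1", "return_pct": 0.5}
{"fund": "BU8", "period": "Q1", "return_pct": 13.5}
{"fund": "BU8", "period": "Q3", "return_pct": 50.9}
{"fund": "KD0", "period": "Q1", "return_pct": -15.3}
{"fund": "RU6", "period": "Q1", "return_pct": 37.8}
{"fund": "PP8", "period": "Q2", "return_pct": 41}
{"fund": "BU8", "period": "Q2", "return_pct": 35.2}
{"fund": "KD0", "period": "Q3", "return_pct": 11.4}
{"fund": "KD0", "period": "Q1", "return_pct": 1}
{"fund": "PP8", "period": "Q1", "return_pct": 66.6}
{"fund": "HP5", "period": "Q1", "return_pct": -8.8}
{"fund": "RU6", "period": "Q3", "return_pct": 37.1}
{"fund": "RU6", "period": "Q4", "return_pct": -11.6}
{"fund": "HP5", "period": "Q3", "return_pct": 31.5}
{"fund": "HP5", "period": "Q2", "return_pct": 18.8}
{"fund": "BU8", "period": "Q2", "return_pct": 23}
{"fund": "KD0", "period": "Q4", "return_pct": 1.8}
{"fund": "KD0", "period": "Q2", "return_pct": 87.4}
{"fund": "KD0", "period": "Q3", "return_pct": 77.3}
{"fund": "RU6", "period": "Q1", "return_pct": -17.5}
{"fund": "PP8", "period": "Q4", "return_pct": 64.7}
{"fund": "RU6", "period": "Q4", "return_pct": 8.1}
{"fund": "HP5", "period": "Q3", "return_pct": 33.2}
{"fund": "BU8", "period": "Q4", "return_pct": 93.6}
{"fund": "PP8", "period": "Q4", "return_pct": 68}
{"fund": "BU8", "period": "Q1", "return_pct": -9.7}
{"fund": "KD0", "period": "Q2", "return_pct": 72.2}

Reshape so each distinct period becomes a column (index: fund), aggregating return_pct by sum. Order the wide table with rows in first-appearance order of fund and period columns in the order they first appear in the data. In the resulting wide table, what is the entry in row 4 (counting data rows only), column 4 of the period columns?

65.9

With rows in first-appearance order of fund, row 4 is fund=RU6. period columns in first-appearance order: Q4, Q1, Q3, Q2; column 4 is Q2.
Long rows with fund=RU6, period=Q2: 23.9 + 42 = 65.9.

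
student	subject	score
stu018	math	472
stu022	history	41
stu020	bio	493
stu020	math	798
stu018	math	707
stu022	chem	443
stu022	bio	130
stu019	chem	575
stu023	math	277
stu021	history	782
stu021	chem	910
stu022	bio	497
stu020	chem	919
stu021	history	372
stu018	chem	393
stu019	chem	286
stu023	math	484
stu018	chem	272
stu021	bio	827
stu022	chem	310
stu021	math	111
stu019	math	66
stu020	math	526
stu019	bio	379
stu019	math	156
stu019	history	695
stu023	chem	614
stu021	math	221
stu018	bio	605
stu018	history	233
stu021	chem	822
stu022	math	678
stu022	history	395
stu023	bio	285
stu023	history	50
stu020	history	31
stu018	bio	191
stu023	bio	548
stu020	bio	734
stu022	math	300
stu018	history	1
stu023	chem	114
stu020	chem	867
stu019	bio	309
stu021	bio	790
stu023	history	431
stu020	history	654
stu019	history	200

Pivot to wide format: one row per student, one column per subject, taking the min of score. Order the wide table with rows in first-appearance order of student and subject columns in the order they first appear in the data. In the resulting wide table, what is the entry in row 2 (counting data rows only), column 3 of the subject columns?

With rows in first-appearance order of student, row 2 is student=stu022. subject columns in first-appearance order: math, history, bio, chem; column 3 is bio.
Long rows with student=stu022, subject=bio: min(130, 497) = 130.

130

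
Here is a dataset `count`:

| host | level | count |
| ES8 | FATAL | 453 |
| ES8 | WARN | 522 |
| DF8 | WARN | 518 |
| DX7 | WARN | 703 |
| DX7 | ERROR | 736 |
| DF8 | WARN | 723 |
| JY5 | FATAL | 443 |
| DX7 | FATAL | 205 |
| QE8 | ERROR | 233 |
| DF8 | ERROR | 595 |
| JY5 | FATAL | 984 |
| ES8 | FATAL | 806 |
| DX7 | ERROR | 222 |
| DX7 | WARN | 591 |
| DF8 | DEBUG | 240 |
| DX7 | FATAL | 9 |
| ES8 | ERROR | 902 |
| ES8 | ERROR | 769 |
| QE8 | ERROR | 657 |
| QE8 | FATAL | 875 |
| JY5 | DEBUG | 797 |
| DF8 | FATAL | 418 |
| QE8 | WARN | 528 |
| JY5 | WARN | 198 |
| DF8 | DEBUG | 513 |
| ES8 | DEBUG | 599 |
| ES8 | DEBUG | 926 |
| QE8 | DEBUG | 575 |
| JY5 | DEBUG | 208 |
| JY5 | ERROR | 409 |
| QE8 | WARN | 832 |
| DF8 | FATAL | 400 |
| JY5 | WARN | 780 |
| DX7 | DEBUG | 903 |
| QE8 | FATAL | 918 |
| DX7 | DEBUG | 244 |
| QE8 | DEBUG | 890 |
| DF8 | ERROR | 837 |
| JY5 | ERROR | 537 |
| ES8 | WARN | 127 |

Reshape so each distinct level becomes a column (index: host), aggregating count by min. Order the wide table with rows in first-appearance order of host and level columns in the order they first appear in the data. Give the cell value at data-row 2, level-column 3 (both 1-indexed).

595

With rows in first-appearance order of host, row 2 is host=DF8. level columns in first-appearance order: FATAL, WARN, ERROR, DEBUG; column 3 is ERROR.
Long rows with host=DF8, level=ERROR: min(595, 837) = 595.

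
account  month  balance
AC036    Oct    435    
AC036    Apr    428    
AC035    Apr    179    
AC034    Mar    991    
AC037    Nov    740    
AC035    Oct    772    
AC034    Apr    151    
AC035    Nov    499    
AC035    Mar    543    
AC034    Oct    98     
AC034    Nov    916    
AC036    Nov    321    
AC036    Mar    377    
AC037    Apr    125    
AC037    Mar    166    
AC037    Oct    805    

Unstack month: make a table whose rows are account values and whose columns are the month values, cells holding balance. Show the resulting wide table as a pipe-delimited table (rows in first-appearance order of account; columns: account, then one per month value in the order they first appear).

Columns: account plus the 4 distinct month values (Oct, Apr, Mar, Nov).
For example, row AC036 column Oct takes balance=435 from the long row (AC036, Oct).

| account | Oct | Apr | Mar | Nov |
| AC036 | 435 | 428 | 377 | 321 |
| AC035 | 772 | 179 | 543 | 499 |
| AC034 | 98 | 151 | 991 | 916 |
| AC037 | 805 | 125 | 166 | 740 |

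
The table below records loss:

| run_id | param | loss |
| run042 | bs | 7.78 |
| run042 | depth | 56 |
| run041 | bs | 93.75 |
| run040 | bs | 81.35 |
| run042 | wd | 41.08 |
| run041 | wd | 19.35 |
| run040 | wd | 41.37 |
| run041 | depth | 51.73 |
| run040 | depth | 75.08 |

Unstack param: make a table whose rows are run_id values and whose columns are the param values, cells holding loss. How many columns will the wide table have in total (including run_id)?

1 column for run_id plus 3 distinct param values → 4 columns.

4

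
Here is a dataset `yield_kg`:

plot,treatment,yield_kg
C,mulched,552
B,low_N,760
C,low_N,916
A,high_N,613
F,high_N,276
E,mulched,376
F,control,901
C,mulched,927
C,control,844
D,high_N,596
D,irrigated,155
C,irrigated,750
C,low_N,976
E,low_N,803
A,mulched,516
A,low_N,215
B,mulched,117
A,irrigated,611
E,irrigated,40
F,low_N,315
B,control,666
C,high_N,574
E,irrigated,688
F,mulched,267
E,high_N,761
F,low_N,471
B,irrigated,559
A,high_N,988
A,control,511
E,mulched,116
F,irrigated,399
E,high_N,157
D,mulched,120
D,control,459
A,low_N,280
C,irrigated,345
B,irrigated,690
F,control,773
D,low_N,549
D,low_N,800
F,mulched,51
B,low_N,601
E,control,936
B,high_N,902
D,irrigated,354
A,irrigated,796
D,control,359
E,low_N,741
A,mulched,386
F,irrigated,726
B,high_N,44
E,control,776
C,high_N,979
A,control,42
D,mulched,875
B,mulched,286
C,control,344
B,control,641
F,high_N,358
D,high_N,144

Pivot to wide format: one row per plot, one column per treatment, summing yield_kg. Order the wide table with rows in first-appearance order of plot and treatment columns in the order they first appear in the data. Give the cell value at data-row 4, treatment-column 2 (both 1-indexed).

With rows in first-appearance order of plot, row 4 is plot=F. treatment columns in first-appearance order: mulched, low_N, high_N, control, irrigated; column 2 is low_N.
Long rows with plot=F, treatment=low_N: 315 + 471 = 786.

786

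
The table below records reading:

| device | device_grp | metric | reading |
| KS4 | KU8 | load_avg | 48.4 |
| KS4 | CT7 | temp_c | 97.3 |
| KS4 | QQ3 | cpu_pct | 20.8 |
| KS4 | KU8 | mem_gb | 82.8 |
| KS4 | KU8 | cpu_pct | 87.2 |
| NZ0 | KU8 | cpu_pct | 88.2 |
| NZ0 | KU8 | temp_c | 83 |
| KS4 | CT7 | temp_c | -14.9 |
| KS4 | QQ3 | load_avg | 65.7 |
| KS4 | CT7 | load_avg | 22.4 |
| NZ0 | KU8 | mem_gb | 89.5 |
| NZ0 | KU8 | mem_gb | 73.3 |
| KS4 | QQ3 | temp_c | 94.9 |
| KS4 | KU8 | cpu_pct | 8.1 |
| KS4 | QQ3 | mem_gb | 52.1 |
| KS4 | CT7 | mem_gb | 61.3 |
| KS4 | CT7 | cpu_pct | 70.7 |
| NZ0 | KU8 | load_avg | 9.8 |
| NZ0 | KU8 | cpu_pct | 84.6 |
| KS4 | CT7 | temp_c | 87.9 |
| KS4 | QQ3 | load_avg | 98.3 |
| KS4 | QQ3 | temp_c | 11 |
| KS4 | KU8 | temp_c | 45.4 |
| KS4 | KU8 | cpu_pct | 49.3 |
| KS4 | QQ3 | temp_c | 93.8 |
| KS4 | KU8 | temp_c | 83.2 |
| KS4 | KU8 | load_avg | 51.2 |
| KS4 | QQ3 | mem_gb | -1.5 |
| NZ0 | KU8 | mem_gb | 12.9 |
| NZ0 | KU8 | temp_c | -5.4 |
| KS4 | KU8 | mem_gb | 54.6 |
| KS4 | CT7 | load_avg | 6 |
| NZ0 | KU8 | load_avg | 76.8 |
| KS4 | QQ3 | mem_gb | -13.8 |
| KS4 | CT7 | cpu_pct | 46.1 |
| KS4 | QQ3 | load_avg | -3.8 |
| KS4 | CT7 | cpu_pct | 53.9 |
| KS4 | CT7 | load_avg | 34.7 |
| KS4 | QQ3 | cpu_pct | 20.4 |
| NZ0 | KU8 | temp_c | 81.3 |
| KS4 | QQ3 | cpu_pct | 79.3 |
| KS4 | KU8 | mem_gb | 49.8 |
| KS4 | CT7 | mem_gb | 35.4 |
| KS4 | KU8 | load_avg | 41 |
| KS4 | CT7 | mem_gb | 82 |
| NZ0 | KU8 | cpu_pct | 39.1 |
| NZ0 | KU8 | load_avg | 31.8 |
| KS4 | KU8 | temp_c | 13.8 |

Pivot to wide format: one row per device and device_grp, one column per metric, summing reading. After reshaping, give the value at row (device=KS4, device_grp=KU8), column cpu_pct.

144.6

Rows with device=KS4, device_grp=KU8 and metric=cpu_pct: reading values are 87.2, 8.1, 49.3.
87.2 + 8.1 + 49.3 = 144.6.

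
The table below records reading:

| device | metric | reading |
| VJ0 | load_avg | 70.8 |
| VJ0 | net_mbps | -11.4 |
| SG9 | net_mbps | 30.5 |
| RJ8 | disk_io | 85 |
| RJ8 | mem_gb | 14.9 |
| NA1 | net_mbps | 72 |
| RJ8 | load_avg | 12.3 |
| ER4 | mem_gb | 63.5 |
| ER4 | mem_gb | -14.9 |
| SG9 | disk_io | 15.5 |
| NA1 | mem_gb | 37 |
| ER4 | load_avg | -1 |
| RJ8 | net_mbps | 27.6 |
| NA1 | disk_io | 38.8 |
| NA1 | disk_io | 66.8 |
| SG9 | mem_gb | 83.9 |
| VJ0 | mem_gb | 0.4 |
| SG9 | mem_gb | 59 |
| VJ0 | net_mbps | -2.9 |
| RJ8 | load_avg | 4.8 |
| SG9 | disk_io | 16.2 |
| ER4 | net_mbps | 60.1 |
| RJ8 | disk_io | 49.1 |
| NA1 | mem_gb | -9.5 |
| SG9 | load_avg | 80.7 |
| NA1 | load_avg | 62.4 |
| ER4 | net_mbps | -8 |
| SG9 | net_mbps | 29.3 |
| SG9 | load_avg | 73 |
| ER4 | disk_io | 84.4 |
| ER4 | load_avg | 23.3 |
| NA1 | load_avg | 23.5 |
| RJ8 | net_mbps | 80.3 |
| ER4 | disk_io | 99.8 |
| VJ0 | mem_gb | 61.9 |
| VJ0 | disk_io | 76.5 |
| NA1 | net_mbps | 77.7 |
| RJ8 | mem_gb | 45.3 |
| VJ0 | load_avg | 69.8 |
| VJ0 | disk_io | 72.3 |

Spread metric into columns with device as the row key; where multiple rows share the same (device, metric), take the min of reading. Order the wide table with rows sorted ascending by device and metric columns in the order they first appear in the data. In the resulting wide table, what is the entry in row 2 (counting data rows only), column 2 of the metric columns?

72

With rows sorted ascending by device, row 2 is device=NA1. metric columns in first-appearance order: load_avg, net_mbps, disk_io, mem_gb; column 2 is net_mbps.
Long rows with device=NA1, metric=net_mbps: min(72, 77.7) = 72.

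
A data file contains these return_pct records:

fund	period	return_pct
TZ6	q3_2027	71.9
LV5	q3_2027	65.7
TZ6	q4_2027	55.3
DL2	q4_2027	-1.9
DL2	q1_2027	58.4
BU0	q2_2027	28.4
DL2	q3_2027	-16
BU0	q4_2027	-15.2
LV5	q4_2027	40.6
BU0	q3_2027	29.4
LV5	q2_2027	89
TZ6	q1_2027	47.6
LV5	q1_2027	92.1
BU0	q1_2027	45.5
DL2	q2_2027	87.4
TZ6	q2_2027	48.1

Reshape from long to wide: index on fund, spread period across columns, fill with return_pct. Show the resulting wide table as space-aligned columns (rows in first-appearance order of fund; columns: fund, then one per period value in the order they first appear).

Columns: fund plus the 4 distinct period values (q3_2027, q4_2027, q1_2027, q2_2027).
For example, row TZ6 column q3_2027 takes return_pct=71.9 from the long row (TZ6, q3_2027).

fund  q3_2027  q4_2027  q1_2027  q2_2027
TZ6   71.9     55.3     47.6     48.1   
LV5   65.7     40.6     92.1     89     
DL2   -16      -1.9     58.4     87.4   
BU0   29.4     -15.2    45.5     28.4   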